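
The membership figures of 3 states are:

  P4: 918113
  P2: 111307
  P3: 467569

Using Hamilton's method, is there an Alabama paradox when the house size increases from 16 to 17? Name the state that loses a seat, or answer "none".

none

At 16 seats: P4 10, P2 1, P3 5.
At 17 seats: P4 11, P2 1, P3 5.
No state's allocation decreased.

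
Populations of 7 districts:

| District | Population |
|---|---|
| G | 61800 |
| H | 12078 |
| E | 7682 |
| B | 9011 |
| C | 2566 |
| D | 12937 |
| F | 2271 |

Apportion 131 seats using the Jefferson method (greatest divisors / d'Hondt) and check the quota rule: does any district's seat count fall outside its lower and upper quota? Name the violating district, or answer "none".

G

Standard quotas: G 74.722, H 14.604, E 9.288, B 10.895, C 3.103, D 15.642, F 2.746.
Jefferson allocation: G 76, H 14, E 9, B 11, C 3, D 16, F 2.
G has quota 74.722 (lower 74, upper 75) but receives 76 — outside the quota interval.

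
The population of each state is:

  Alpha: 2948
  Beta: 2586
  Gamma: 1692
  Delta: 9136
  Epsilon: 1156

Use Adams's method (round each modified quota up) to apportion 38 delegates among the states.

Alpha 6, Beta 6, Gamma 4, Delta 19, Epsilon 3

Standard divisor 17518/38 ≈ 461; standard quotas: Alpha 6.395, Beta 5.610, Gamma 3.670, Delta 19.818, Epsilon 2.508.
Rounding up gives 7, 6, 4, 20, 3 = 40 seats, so the divisor must be adjusted.
With modified divisor 500: modified quotas Alpha 5.896, Beta 5.172, Gamma 3.384, Delta 18.272, Epsilon 2.312.
Rounding up: Alpha 6, Beta 6, Gamma 4, Delta 19, Epsilon 3 (total 38).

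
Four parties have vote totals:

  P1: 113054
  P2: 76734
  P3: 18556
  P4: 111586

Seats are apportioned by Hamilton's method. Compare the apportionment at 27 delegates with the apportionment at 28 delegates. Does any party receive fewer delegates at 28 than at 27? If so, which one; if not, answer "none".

P3

At 27 seats: P1 10, P2 6, P3 2, P4 9.
At 28 seats: P1 10, P2 7, P3 1, P4 10.
P3 drops from 2 to 1.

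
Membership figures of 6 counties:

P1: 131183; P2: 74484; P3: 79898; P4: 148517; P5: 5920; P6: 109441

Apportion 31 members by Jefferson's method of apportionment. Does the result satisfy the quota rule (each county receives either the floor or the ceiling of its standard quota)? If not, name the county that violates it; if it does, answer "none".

none

Standard quotas: P1 7.401, P2 4.202, P3 4.508, P4 8.379, P5 0.334, P6 6.175.
Jefferson allocation: P1 8, P2 4, P3 4, P4 9, P5 0, P6 6.
Every allocation lies between the lower and upper quota.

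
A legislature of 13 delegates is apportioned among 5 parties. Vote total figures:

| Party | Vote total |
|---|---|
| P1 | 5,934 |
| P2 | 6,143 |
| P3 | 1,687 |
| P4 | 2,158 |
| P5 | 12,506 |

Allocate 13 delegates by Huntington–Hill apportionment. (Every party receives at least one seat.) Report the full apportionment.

With divisor 2353: modified quotas P1 2.522, P2 2.611, P3 0.717, P4 0.917, P5 5.315.
Geometric-mean thresholds: P1 √(2·3)=2.449, P2 √(2·3)=2.449, P3 (min 1), P4 (min 1), P5 √(5·6)=5.477.
Each quota rounded against its threshold gives P1 3, P2 3, P3 1, P4 1, P5 5 (total 13).

P1=3, P2=3, P3=1, P4=1, P5=5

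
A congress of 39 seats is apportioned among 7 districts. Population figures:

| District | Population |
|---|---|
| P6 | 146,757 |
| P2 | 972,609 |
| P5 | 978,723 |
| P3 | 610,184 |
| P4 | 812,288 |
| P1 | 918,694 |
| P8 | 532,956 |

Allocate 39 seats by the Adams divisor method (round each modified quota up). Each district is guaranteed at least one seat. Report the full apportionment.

Standard divisor 4972211/39 ≈ 127492.59; standard quotas: P6 1.151, P2 7.629, P5 7.677, P3 4.786, P4 6.371, P1 7.206, P8 4.180.
Rounding up gives 2, 8, 8, 5, 7, 8, 5 = 43 seats, so the divisor must be adjusted.
With modified divisor 139400: modified quotas P6 1.053, P2 6.977, P5 7.021, P3 4.377, P4 5.827, P1 6.590, P8 3.823.
Rounding up: P6 2, P2 7, P5 8, P3 5, P4 6, P1 7, P8 4 (total 39).

P6 2; P2 7; P5 8; P3 5; P4 6; P1 7; P8 4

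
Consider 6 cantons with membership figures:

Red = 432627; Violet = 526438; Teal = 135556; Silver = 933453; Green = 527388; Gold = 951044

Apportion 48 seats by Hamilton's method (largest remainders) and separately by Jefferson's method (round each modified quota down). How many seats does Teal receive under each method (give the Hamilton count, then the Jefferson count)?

2 and 1

Hamilton: Red 6, Violet 7, Teal 2, Silver 13, Green 7, Gold 13.
Jefferson: Red 6, Violet 7, Teal 1, Silver 13, Green 7, Gold 14.
Teal gets 2 under Hamilton and 1 under Jefferson.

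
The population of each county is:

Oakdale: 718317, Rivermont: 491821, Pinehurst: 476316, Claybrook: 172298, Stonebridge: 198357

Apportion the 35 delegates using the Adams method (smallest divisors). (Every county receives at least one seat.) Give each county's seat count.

Standard divisor 2057109/35 ≈ 58774.543; standard quotas: Oakdale 12.222, Rivermont 8.368, Pinehurst 8.104, Claybrook 2.932, Stonebridge 3.375.
Rounding up gives 13, 9, 9, 3, 4 = 38 seats, so the divisor must be adjusted.
With modified divisor 63400: modified quotas Oakdale 11.330, Rivermont 7.757, Pinehurst 7.513, Claybrook 2.718, Stonebridge 3.129.
Rounding up: Oakdale 12, Rivermont 8, Pinehurst 8, Claybrook 3, Stonebridge 4 (total 35).

Oakdale 12, Rivermont 8, Pinehurst 8, Claybrook 3, Stonebridge 4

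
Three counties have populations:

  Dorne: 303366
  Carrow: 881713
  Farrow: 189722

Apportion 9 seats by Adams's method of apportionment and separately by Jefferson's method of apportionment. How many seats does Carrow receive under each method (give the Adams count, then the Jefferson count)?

5 and 6

Adams: Dorne 2, Carrow 5, Farrow 2.
Jefferson: Dorne 2, Carrow 6, Farrow 1.
Carrow gets 5 under Adams and 6 under Jefferson.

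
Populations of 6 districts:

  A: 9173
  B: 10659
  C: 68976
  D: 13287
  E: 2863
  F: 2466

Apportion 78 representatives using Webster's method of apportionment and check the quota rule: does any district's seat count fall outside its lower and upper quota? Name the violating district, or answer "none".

C

Standard quotas: A 6.660, B 7.739, C 50.083, D 9.648, E 2.079, F 1.791.
Webster allocation: A 7, B 8, C 49, D 10, E 2, F 2.
C has quota 50.083 (lower 50, upper 51) but receives 49 — outside the quota interval.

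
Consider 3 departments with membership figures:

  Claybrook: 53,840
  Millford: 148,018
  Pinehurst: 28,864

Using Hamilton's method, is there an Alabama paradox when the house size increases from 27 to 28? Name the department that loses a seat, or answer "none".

At 27 seats: Claybrook 6, Millford 17, Pinehurst 4.
At 28 seats: Claybrook 7, Millford 18, Pinehurst 3.
Pinehurst drops from 4 to 3.

Pinehurst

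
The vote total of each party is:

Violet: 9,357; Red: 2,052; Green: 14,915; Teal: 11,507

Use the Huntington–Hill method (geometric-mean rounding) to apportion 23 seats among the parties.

Violet: 6, Red: 1, Green: 9, Teal: 7

With divisor 1640: modified quotas Violet 5.705, Red 1.251, Green 9.095, Teal 7.016.
Geometric-mean thresholds: Violet √(5·6)=5.477, Red √(1·2)=1.414, Green √(9·10)=9.487, Teal √(7·8)=7.483.
Each quota rounded against its threshold gives Violet 6, Red 1, Green 9, Teal 7 (total 23).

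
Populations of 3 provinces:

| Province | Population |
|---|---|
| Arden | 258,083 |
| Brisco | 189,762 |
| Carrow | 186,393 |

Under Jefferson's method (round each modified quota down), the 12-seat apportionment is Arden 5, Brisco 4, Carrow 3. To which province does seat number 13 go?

Carrow

Priority for the next seat is population ÷ (current seats + 1).
Priorities: Arden 43013.833, Brisco 37952.400, Carrow 46598.250.
Highest priority: Carrow.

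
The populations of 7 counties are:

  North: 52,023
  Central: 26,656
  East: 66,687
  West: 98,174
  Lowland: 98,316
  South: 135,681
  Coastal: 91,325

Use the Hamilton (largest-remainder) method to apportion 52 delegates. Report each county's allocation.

The standard divisor is 568862/52 ≈ 10939.654.
Standard quotas: North 4.7555, Central 2.4366, East 6.0959, West 8.9741, Lowland 8.9871, South 12.4027, Coastal 8.3481.
Lower quotas: North 4, Central 2, East 6, West 8, Lowland 8, South 12, Coastal 8 (sum 48, leaving 4 seats).
Remainders in descending order: Lowland 0.9871, West 0.9741, North 0.7555, Central 0.4366, South 0.4027, Coastal 0.3481, East 0.0959.
Largest remainders: Lowland, West, North, Central receive the extra seats.

North 5; Central 3; East 6; West 9; Lowland 9; South 12; Coastal 8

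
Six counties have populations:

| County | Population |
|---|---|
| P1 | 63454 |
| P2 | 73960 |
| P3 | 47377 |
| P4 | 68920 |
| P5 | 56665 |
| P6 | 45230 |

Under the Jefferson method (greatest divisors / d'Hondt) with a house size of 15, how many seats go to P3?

Standard divisor 355606/15 ≈ 23707.067; standard quotas: P1 2.677, P2 3.120, P3 1.998, P4 2.907, P5 2.390, P6 1.908.
Rounding down gives 2, 3, 1, 2, 2, 1 = 11 seats, so the divisor must be adjusted.
With modified divisor 20000: modified quotas P1 3.173, P2 3.698, P3 2.369, P4 3.446, P5 2.833, P6 2.261.
Rounding down: P1 3, P2 3, P3 2, P4 3, P5 2, P6 2 (total 15).
P3 receives 2.

2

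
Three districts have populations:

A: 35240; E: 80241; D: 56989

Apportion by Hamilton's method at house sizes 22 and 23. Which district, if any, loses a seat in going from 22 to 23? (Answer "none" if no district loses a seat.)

At 22 seats: A 5, E 10, D 7.
At 23 seats: A 5, E 11, D 7.
No district's allocation decreased.

none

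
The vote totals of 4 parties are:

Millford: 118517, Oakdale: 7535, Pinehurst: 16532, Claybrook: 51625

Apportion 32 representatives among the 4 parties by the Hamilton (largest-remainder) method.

Millford: 20, Oakdale: 1, Pinehurst: 3, Claybrook: 8

Total 194209; standard divisor 194209/32 ≈ 6069.031.
Standard quotas: Millford 19.5282, Oakdale 1.2415, Pinehurst 2.7240, Claybrook 8.5063.
Lower quotas: Millford 19, Oakdale 1, Pinehurst 2, Claybrook 8 (sum 30, leaving 2 seats).
Remainders in descending order: Pinehurst 0.7240, Millford 0.5282, Claybrook 0.5063, Oakdale 0.2415.
Largest remainders: Pinehurst, Millford receive the extra seats.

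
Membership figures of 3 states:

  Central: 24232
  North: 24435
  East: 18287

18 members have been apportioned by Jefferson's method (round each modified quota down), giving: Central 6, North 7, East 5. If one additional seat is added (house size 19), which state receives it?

Priority for the next seat is population ÷ (current seats + 1).
Priorities: Central 3461.714, North 3054.375, East 3047.833.
Highest priority: Central.

Central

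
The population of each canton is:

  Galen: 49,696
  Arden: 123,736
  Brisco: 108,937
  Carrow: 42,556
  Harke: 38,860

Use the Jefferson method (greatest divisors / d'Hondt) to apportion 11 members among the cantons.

Standard divisor 363785/11 ≈ 33071.364; standard quotas: Galen 1.503, Arden 3.741, Brisco 3.294, Carrow 1.287, Harke 1.175.
Rounding down gives 1, 3, 3, 1, 1 = 9 seats, so the divisor must be adjusted.
With modified divisor 26000: modified quotas Galen 1.911, Arden 4.759, Brisco 4.190, Carrow 1.637, Harke 1.495.
Rounding down: Galen 1, Arden 4, Brisco 4, Carrow 1, Harke 1 (total 11).

Galen: 1, Arden: 4, Brisco: 4, Carrow: 1, Harke: 1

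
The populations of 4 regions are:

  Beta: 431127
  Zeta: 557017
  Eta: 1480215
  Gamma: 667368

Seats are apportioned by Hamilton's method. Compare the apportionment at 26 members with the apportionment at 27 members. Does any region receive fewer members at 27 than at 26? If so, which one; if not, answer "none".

At 26 seats: Beta 4, Zeta 5, Eta 12, Gamma 5.
At 27 seats: Beta 3, Zeta 5, Eta 13, Gamma 6.
Beta drops from 4 to 3.

Beta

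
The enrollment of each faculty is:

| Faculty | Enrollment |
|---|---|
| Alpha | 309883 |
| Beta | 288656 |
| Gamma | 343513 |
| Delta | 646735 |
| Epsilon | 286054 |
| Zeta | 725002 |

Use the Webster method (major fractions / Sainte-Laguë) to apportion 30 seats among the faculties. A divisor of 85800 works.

Alpha: 4, Beta: 3, Gamma: 4, Delta: 8, Epsilon: 3, Zeta: 8

With modified divisor 85800: modified quotas Alpha 3.612, Beta 3.364, Gamma 4.004, Delta 7.538, Epsilon 3.334, Zeta 8.450.
Rounding to the nearest integer: Alpha 4, Beta 3, Gamma 4, Delta 8, Epsilon 3, Zeta 8 (total 30).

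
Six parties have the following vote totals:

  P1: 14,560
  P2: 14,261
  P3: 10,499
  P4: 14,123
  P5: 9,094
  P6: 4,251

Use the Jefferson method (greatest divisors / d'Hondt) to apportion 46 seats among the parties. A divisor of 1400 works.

With modified divisor 1400: modified quotas P1 10.400, P2 10.186, P3 7.499, P4 10.088, P5 6.496, P6 3.036.
Rounding down: P1 10, P2 10, P3 7, P4 10, P5 6, P6 3 (total 46).

P1 10; P2 10; P3 7; P4 10; P5 6; P6 3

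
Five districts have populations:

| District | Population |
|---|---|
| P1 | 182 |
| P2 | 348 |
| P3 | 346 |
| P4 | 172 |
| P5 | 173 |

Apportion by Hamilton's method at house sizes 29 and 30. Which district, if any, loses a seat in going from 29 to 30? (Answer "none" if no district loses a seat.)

P1

At 29 seats: P1 5, P2 8, P3 8, P4 4, P5 4.
At 30 seats: P1 4, P2 9, P3 9, P4 4, P5 4.
P1 drops from 5 to 4.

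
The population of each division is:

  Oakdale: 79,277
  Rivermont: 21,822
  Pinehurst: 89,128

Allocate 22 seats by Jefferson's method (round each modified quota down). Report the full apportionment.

Standard divisor 190227/22 ≈ 8646.682; standard quotas: Oakdale 9.168, Rivermont 2.524, Pinehurst 10.308.
Rounding down gives 9, 2, 10 = 21 seats, so the divisor must be adjusted.
With modified divisor 8000: modified quotas Oakdale 9.910, Rivermont 2.728, Pinehurst 11.141.
Rounding down: Oakdale 9, Rivermont 2, Pinehurst 11 (total 22).

Oakdale 9, Rivermont 2, Pinehurst 11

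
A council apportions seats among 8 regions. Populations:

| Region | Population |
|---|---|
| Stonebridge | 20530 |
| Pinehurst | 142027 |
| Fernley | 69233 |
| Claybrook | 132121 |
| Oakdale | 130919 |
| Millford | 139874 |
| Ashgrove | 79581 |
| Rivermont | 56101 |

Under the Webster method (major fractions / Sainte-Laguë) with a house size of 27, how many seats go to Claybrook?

Standard divisor 770386/27 ≈ 28532.815; standard quotas: Stonebridge 0.720, Pinehurst 4.978, Fernley 2.426, Claybrook 4.630, Oakdale 4.588, Millford 4.902, Ashgrove 2.789, Rivermont 1.966.
Rounding to the nearest integer gives 1, 5, 2, 5, 5, 5, 3, 2 = 28 seats, so the divisor must be adjusted.
With modified divisor 29230: modified quotas Stonebridge 0.702, Pinehurst 4.859, Fernley 2.369, Claybrook 4.520, Oakdale 4.479, Millford 4.785, Ashgrove 2.723, Rivermont 1.919.
Rounding to the nearest integer: Stonebridge 1, Pinehurst 5, Fernley 2, Claybrook 5, Oakdale 4, Millford 5, Ashgrove 3, Rivermont 2 (total 27).
Claybrook receives 5.

5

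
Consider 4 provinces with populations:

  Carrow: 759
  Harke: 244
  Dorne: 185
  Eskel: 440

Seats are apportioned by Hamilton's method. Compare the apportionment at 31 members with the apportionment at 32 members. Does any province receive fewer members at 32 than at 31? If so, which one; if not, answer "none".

Dorne

At 31 seats: Carrow 14, Harke 5, Dorne 4, Eskel 8.
At 32 seats: Carrow 15, Harke 5, Dorne 3, Eskel 9.
Dorne drops from 4 to 3.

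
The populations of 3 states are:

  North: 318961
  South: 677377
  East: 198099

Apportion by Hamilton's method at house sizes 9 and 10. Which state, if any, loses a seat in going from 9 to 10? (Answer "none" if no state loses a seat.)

East

At 9 seats: North 2, South 5, East 2.
At 10 seats: North 3, South 6, East 1.
East drops from 2 to 1.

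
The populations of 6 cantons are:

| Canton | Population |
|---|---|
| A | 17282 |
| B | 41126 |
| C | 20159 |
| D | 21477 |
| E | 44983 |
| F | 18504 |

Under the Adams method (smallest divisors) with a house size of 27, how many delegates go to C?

3

Standard divisor 163531/27 ≈ 6056.704; standard quotas: A 2.853, B 6.790, C 3.328, D 3.546, E 7.427, F 3.055.
Rounding up gives 3, 7, 4, 4, 8, 4 = 30 seats, so the divisor must be adjusted.
With modified divisor 6800: modified quotas A 2.541, B 6.048, C 2.965, D 3.158, E 6.615, F 2.721.
Rounding up: A 3, B 7, C 3, D 4, E 7, F 3 (total 27).
C receives 3.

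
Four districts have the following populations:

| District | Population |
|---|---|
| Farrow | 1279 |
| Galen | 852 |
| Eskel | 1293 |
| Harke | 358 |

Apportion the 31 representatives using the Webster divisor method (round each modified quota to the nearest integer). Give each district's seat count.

Farrow: 10, Galen: 7, Eskel: 11, Harke: 3

Standard divisor 3782/31 ≈ 122; standard quotas: Farrow 10.484, Galen 6.984, Eskel 10.598, Harke 2.934.
Rounding to the nearest integer gives Farrow 10, Galen 7, Eskel 11, Harke 3 — total 31, matching the house size, so no adjustment is needed.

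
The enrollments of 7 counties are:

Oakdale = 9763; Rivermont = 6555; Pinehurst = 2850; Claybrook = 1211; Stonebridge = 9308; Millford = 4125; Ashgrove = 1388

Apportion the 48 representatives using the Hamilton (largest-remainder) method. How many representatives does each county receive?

Oakdale: 13; Rivermont: 9; Pinehurst: 4; Claybrook: 2; Stonebridge: 13; Millford: 5; Ashgrove: 2

Total 35200; standard divisor 35200/48 ≈ 733.333.
Standard quotas: Oakdale 13.3132, Rivermont 8.9386, Pinehurst 3.8864, Claybrook 1.6514, Stonebridge 12.6927, Millford 5.6250, Ashgrove 1.8927.
Lower quotas: Oakdale 13, Rivermont 8, Pinehurst 3, Claybrook 1, Stonebridge 12, Millford 5, Ashgrove 1 (sum 43, leaving 5 seats).
Remainders in descending order: Rivermont 0.9386, Ashgrove 0.8927, Pinehurst 0.8864, Stonebridge 0.6927, Claybrook 0.6514, Millford 0.6250, Oakdale 0.3132.
Largest remainders: Rivermont, Ashgrove, Pinehurst, Stonebridge, Claybrook receive the extra seats.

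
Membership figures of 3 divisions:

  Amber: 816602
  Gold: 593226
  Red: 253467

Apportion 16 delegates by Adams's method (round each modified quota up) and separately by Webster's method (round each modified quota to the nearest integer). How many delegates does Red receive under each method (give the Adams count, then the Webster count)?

3 and 2

Adams: Amber 7, Gold 6, Red 3.
Webster: Amber 8, Gold 6, Red 2.
Red gets 3 under Adams and 2 under Webster.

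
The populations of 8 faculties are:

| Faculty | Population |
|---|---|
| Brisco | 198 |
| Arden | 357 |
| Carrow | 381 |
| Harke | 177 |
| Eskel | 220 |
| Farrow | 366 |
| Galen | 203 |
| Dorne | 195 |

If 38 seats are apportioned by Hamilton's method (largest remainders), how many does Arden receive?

The standard divisor is 2097/38 ≈ 55.184.
Standard quotas: Brisco 3.588, Arden 6.469, Carrow 6.904, Harke 3.207, Eskel 3.987, Farrow 6.632, Galen 3.679, Dorne 3.534.
Lower quotas: Brisco 3, Arden 6, Carrow 6, Harke 3, Eskel 3, Farrow 6, Galen 3, Dorne 3 (sum 33, leaving 5 seats).
Remainders in descending order: Eskel 0.987, Carrow 0.904, Galen 0.679, Farrow 0.632, Brisco 0.588, Dorne 0.534, Arden 0.469, Harke 0.207.
Largest remainders: Eskel, Carrow, Galen, Farrow, Brisco receive the extra seats.
Arden receives 6.

6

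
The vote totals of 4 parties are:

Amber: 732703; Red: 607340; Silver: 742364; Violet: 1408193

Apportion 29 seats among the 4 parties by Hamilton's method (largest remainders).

Standard divisor: 3490600 ÷ 29 ≈ 120365.517.
Standard quotas: Amber 6.0873, Red 5.0458, Silver 6.1676, Violet 11.6993.
Lower quotas: Amber 6, Red 5, Silver 6, Violet 11 (sum 28, leaving 1 seat).
Remainders in descending order: Violet 0.6993, Silver 0.1676, Amber 0.0873, Red 0.0458.
Largest remainder: Violet receives the extra seat.

Amber: 6; Red: 5; Silver: 6; Violet: 12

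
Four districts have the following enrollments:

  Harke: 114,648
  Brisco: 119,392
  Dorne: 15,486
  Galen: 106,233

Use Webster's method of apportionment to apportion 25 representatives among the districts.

Harke 8, Brisco 8, Dorne 1, Galen 8

Standard divisor 355759/25 ≈ 14230.36; standard quotas: Harke 8.057, Brisco 8.390, Dorne 1.088, Galen 7.465.
Rounding to the nearest integer gives 8, 8, 1, 7 = 24 seats, so the divisor must be adjusted.
With modified divisor 14100: modified quotas Harke 8.131, Brisco 8.468, Dorne 1.098, Galen 7.534.
Rounding to the nearest integer: Harke 8, Brisco 8, Dorne 1, Galen 8 (total 25).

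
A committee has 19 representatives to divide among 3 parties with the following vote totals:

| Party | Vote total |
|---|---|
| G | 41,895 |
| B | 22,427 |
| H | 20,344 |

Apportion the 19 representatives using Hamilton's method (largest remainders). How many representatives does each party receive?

G=9; B=5; H=5

The standard divisor is 84666/19 ≈ 4456.105.
Standard quotas: G 9.4017, B 5.0329, H 4.5654.
Lower quotas: G 9, B 5, H 4 (sum 18, leaving 1 seat).
Remainders in descending order: H 0.5654, G 0.4017, B 0.0329.
The surplus seat goes to H.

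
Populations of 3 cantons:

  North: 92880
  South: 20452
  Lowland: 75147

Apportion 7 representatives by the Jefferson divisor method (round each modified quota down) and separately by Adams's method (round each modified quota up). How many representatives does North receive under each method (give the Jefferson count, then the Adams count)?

Jefferson: North 4, South 0, Lowland 3.
Adams: North 3, South 1, Lowland 3.
North gets 4 under Jefferson and 3 under Adams.

4 and 3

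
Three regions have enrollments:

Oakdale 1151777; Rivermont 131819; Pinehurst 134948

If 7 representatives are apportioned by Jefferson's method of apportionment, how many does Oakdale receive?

7

Standard divisor 1418544/7 ≈ 202649.143; standard quotas: Oakdale 5.684, Rivermont 0.650, Pinehurst 0.666.
Rounding down gives 5, 0, 0 = 5 seats, so the divisor must be adjusted.
With modified divisor 154300: modified quotas Oakdale 7.465, Rivermont 0.854, Pinehurst 0.875.
Rounding down: Oakdale 7, Rivermont 0, Pinehurst 0 (total 7).
Oakdale receives 7.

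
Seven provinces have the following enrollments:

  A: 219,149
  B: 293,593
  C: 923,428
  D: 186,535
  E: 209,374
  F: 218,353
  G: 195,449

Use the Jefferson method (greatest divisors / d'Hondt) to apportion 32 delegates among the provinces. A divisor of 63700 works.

A 3; B 4; C 14; D 2; E 3; F 3; G 3

With modified divisor 63700: modified quotas A 3.440, B 4.609, C 14.497, D 2.928, E 3.287, F 3.428, G 3.068.
Rounding down: A 3, B 4, C 14, D 2, E 3, F 3, G 3 (total 32).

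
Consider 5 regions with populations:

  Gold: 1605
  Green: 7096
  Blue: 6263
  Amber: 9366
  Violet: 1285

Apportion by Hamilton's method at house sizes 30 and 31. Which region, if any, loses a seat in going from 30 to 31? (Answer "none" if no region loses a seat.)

At 30 seats: Gold 2, Green 8, Blue 7, Amber 11, Violet 2.
At 31 seats: Gold 2, Green 9, Blue 8, Amber 11, Violet 1.
Violet drops from 2 to 1.

Violet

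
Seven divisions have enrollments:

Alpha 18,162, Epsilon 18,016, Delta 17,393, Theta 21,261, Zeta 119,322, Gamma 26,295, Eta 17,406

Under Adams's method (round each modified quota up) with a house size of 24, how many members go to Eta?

Standard divisor 237855/24 ≈ 9910.625; standard quotas: Alpha 1.833, Epsilon 1.818, Delta 1.755, Theta 2.145, Zeta 12.040, Gamma 2.653, Eta 1.756.
Rounding up gives 2, 2, 2, 3, 13, 3, 2 = 27 seats, so the divisor must be adjusted.
With modified divisor 11400: modified quotas Alpha 1.593, Epsilon 1.580, Delta 1.526, Theta 1.865, Zeta 10.467, Gamma 2.307, Eta 1.527.
Rounding up: Alpha 2, Epsilon 2, Delta 2, Theta 2, Zeta 11, Gamma 3, Eta 2 (total 24).
Eta receives 2.

2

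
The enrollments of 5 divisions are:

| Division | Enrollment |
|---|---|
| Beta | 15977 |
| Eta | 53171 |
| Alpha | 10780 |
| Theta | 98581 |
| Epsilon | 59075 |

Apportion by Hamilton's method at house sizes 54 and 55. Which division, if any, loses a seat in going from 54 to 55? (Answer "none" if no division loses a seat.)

Alpha

At 54 seats: Beta 4, Eta 12, Alpha 3, Theta 22, Epsilon 13.
At 55 seats: Beta 4, Eta 12, Alpha 2, Theta 23, Epsilon 14.
Alpha drops from 3 to 2.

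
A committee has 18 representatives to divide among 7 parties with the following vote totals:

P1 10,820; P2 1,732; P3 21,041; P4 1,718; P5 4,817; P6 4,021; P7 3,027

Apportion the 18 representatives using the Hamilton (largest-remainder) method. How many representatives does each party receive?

P1=4, P2=1, P3=8, P4=1, P5=2, P6=1, P7=1

Total 47176; standard divisor 47176/18 ≈ 2620.889.
Standard quotas: P1 4.1284, P2 0.6608, P3 8.0282, P4 0.6555, P5 1.8379, P6 1.5342, P7 1.1550.
Lower quotas: P1 4, P2 0, P3 8, P4 0, P5 1, P6 1, P7 1 (sum 15, leaving 3 seats).
Remainders in descending order: P5 0.8379, P2 0.6608, P4 0.6555, P6 0.5342, P7 0.1550, P1 0.1284, P3 0.0282.
Largest remainders: P5, P2, P4 receive the extra seats.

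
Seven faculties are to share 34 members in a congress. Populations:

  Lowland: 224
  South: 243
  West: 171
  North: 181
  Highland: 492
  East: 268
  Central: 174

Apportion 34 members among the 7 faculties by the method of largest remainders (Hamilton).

Lowland=4, South=5, West=3, North=4, Highland=10, East=5, Central=3

Total 1753; standard divisor 1753/34 ≈ 51.559.
Standard quotas: Lowland 4.345, South 4.713, West 3.317, North 3.511, Highland 9.542, East 5.198, Central 3.375.
Lower quotas: Lowland 4, South 4, West 3, North 3, Highland 9, East 5, Central 3 (sum 31, leaving 3 seats).
Remainders in descending order: South 0.713, Highland 0.542, North 0.511, Central 0.375, Lowland 0.345, West 0.317, East 0.198.
Largest remainders: South, Highland, North receive the extra seats.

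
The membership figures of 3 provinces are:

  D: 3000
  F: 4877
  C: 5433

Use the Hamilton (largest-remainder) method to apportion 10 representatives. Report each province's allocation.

D 2; F 4; C 4

The standard divisor is 13310/10 = 1331.
Standard quotas: D 2.2539, F 3.6642, C 4.0819.
Lower quotas: D 2, F 3, C 4 (sum 9, leaving 1 seat).
Remainders in descending order: F 0.6642, D 0.2539, C 0.0819.
Largest remainder: F receives the extra seat.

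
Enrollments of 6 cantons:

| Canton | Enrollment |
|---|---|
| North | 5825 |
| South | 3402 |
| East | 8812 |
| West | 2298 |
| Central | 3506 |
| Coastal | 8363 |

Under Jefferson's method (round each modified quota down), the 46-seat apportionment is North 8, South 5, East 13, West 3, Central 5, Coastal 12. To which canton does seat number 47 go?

Priority for the next seat is population ÷ (current seats + 1).
Priorities: North 647.222, South 567.000, East 629.429, West 574.500, Central 584.333, Coastal 643.308.
Highest priority: North.

North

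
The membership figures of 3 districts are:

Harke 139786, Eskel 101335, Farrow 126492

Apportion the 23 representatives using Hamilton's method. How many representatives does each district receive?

Harke 9, Eskel 6, Farrow 8

The standard divisor is 367613/23 ≈ 15983.174.
Standard quotas: Harke 8.7458, Eskel 6.3401, Farrow 7.9141.
Lower quotas: Harke 8, Eskel 6, Farrow 7 (sum 21, leaving 2 seats).
Remainders in descending order: Farrow 0.9141, Harke 0.7458, Eskel 0.3401.
Largest remainders: Farrow, Harke receive the extra seats.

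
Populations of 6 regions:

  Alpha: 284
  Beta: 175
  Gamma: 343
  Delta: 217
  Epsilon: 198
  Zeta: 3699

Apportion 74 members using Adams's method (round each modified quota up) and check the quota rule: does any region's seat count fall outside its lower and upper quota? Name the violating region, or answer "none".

Zeta

Standard quotas: Alpha 4.275, Beta 2.634, Gamma 5.163, Delta 3.266, Epsilon 2.980, Zeta 55.681.
Adams allocation: Alpha 5, Beta 3, Gamma 5, Delta 4, Epsilon 3, Zeta 54.
Zeta has quota 55.681 (lower 55, upper 56) but receives 54 — outside the quota interval.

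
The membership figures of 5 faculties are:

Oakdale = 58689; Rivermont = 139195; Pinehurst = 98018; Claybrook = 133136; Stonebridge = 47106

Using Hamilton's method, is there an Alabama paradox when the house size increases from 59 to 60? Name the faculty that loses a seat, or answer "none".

At 59 seats: Oakdale 7, Rivermont 17, Pinehurst 12, Claybrook 17, Stonebridge 6.
At 60 seats: Oakdale 7, Rivermont 18, Pinehurst 12, Claybrook 17, Stonebridge 6.
No faculty's allocation decreased.

none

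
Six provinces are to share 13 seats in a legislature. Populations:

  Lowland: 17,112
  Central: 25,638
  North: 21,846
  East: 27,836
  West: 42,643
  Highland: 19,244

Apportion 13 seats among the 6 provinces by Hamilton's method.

The standard divisor is 154319/13 ≈ 11870.692.
Standard quotas: Lowland 1.4415, Central 2.1598, North 1.8403, East 2.3449, West 3.5923, Highland 1.6211.
Lower quotas: Lowland 1, Central 2, North 1, East 2, West 3, Highland 1 (sum 10, leaving 3 seats).
Remainders in descending order: North 0.8403, Highland 0.6211, West 0.5923, Lowland 0.4415, East 0.3449, Central 0.1598.
Largest remainders: North, Highland, West receive the extra seats.

Lowland=1; Central=2; North=2; East=2; West=4; Highland=2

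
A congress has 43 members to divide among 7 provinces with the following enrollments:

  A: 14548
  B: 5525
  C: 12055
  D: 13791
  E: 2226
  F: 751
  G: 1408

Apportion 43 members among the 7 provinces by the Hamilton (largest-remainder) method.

A 12, B 5, C 10, D 12, E 2, F 1, G 1

Total 50304; standard divisor 50304/43 ≈ 1169.86.
Standard quotas: A 12.4357, B 4.7228, C 10.3046, D 11.7886, E 1.9028, F 0.6420, G 1.2036.
Lower quotas: A 12, B 4, C 10, D 11, E 1, F 0, G 1 (sum 39, leaving 4 seats).
Remainders in descending order: E 0.9028, D 0.7886, B 0.7228, F 0.6420, A 0.4357, C 0.3046, G 0.2036.
Largest remainders: E, D, B, F receive the extra seats.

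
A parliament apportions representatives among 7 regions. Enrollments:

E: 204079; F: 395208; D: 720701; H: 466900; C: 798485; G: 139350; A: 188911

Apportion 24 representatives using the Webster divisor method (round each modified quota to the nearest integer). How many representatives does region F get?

3

Standard divisor 2913634/24 ≈ 121401.417; standard quotas: E 1.681, F 3.255, D 5.937, H 3.846, C 6.577, G 1.148, A 1.556.
Rounding to the nearest integer gives 2, 3, 6, 4, 7, 1, 2 = 25 seats, so the divisor must be adjusted.
With modified divisor 123773: modified quotas E 1.649, F 3.193, D 5.823, H 3.772, C 6.451, G 1.126, A 1.526.
Rounding to the nearest integer: E 2, F 3, D 6, H 4, C 6, G 1, A 2 (total 24).
F receives 3.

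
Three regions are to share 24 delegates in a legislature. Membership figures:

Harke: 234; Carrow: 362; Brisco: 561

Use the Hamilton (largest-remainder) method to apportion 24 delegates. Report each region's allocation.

Harke 5, Carrow 7, Brisco 12

Total 1157; standard divisor 1157/24 ≈ 48.208.
Standard quotas: Harke 4.854, Carrow 7.509, Brisco 11.637.
Lower quotas: Harke 4, Carrow 7, Brisco 11 (sum 22, leaving 2 seats).
Remainders in descending order: Harke 0.854, Brisco 0.637, Carrow 0.509.
The surplus seats go to Harke, Brisco.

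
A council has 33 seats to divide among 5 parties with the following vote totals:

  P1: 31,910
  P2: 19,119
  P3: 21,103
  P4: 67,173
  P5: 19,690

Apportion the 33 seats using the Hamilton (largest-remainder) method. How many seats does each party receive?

P1: 7, P2: 4, P3: 4, P4: 14, P5: 4

Standard divisor: 158995 ÷ 33 ≈ 4818.03.
Standard quotas: P1 6.6230, P2 3.9682, P3 4.3800, P4 13.9420, P5 4.0867.
Lower quotas: P1 6, P2 3, P3 4, P4 13, P5 4 (sum 30, leaving 3 seats).
Remainders in descending order: P2 0.9682, P4 0.9420, P1 0.6230, P3 0.3800, P5 0.0867.
The surplus seats go to P2, P4, P1.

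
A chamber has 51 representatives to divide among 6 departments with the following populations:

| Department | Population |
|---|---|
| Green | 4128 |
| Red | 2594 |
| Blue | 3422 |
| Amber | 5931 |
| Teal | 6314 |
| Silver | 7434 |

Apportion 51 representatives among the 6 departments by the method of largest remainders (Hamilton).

The standard divisor is 29823/51 ≈ 584.765.
Standard quotas: Green 7.0592, Red 4.4360, Blue 5.8519, Amber 10.1425, Teal 10.7975, Silver 12.7128.
Lower quotas: Green 7, Red 4, Blue 5, Amber 10, Teal 10, Silver 12 (sum 48, leaving 3 seats).
Remainders in descending order: Blue 0.8519, Teal 0.7975, Silver 0.7128, Red 0.4360, Amber 0.1425, Green 0.0592.
Largest remainders: Blue, Teal, Silver receive the extra seats.

Green: 7, Red: 4, Blue: 6, Amber: 10, Teal: 11, Silver: 13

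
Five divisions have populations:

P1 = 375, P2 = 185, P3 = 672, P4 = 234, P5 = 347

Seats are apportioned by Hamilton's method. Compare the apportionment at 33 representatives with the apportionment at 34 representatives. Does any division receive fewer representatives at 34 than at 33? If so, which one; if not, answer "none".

At 33 seats: P1 7, P2 4, P3 12, P4 4, P5 6.
At 34 seats: P1 7, P2 3, P3 13, P4 4, P5 7.
P2 drops from 4 to 3.

P2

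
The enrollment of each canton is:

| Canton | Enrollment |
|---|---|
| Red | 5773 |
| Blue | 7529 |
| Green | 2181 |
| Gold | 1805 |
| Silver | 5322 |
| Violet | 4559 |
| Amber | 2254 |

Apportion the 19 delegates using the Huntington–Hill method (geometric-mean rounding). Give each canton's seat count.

With divisor 1568: modified quotas Red 3.682, Blue 4.802, Green 1.391, Gold 1.151, Silver 3.394, Violet 2.908, Amber 1.438.
Geometric-mean thresholds: Red √(3·4)=3.464, Blue √(4·5)=4.472, Green √(1·2)=1.414, Gold √(1·2)=1.414, Silver √(3·4)=3.464, Violet √(2·3)=2.449, Amber √(1·2)=1.414.
Each quota rounded against its threshold gives Red 4, Blue 5, Green 1, Gold 1, Silver 3, Violet 3, Amber 2 (total 19).

Red 4; Blue 5; Green 1; Gold 1; Silver 3; Violet 3; Amber 2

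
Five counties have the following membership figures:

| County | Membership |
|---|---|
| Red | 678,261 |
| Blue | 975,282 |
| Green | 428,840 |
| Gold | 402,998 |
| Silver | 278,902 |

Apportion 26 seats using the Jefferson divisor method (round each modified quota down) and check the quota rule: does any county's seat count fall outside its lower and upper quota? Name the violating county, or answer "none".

none

Standard quotas: Red 6.380, Blue 9.173, Green 4.034, Gold 3.790, Silver 2.623.
Jefferson allocation: Red 6, Blue 10, Green 4, Gold 4, Silver 2.
Every allocation lies between the lower and upper quota.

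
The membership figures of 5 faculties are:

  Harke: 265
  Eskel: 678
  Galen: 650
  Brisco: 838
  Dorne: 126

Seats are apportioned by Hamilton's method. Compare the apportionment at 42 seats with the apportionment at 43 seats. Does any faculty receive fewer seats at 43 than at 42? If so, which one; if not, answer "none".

none

At 42 seats: Harke 4, Eskel 11, Galen 11, Brisco 14, Dorne 2.
At 43 seats: Harke 5, Eskel 11, Galen 11, Brisco 14, Dorne 2.
No faculty's allocation decreased.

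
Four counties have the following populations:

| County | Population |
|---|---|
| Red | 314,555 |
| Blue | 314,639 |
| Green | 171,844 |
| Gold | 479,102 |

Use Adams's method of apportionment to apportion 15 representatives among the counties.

Standard divisor 1280140/15 ≈ 85342.667; standard quotas: Red 3.686, Blue 3.687, Green 2.014, Gold 5.614.
Rounding up gives 4, 4, 3, 6 = 17 seats, so the divisor must be adjusted.
With modified divisor 100300: modified quotas Red 3.136, Blue 3.137, Green 1.713, Gold 4.777.
Rounding up: Red 4, Blue 4, Green 2, Gold 5 (total 15).

Red 4; Blue 4; Green 2; Gold 5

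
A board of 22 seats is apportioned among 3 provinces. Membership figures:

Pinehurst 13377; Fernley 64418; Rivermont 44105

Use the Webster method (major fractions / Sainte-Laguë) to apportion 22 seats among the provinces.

Pinehurst=2, Fernley=12, Rivermont=8

Standard divisor 121900/22 ≈ 5540.909; standard quotas: Pinehurst 2.414, Fernley 11.626, Rivermont 7.960.
Rounding to the nearest integer gives Pinehurst 2, Fernley 12, Rivermont 8 — total 22, matching the house size, so no adjustment is needed.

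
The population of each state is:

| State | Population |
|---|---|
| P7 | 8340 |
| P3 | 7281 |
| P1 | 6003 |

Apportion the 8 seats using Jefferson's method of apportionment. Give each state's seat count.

P7: 3, P3: 3, P1: 2

Standard divisor 21624/8 ≈ 2703; standard quotas: P7 3.085, P3 2.694, P1 2.221.
Rounding down gives 3, 2, 2 = 7 seats, so the divisor must be adjusted.
With modified divisor 2300: modified quotas P7 3.626, P3 3.166, P1 2.610.
Rounding down: P7 3, P3 3, P1 2 (total 8).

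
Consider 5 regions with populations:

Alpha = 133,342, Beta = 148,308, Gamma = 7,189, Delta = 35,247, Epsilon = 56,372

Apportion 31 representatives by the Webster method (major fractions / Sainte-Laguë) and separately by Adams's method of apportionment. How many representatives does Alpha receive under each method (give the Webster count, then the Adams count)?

11 and 10

Webster: Alpha 11, Beta 12, Gamma 1, Delta 3, Epsilon 4.
Adams: Alpha 10, Beta 12, Gamma 1, Delta 3, Epsilon 5.
Alpha gets 11 under Webster and 10 under Adams.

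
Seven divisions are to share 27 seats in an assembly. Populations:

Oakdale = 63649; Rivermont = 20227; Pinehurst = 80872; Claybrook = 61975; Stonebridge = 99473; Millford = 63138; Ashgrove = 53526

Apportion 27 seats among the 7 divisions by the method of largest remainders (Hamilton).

The standard divisor is 442860/27 ≈ 16402.222.
Standard quotas: Oakdale 3.8805, Rivermont 1.2332, Pinehurst 4.9306, Claybrook 3.7785, Stonebridge 6.0646, Millford 3.8494, Ashgrove 3.2633.
Lower quotas: Oakdale 3, Rivermont 1, Pinehurst 4, Claybrook 3, Stonebridge 6, Millford 3, Ashgrove 3 (sum 23, leaving 4 seats).
Remainders in descending order: Pinehurst 0.9306, Oakdale 0.8805, Millford 0.8494, Claybrook 0.7785, Ashgrove 0.2633, Rivermont 0.2332, Stonebridge 0.0646.
Largest remainders: Pinehurst, Oakdale, Millford, Claybrook receive the extra seats.

Oakdale: 4, Rivermont: 1, Pinehurst: 5, Claybrook: 4, Stonebridge: 6, Millford: 4, Ashgrove: 3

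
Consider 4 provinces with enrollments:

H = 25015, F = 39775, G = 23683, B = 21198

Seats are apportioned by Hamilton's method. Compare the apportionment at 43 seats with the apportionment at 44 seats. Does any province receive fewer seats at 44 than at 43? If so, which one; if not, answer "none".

At 43 seats: H 10, F 16, G 9, B 8.
At 44 seats: H 10, F 16, G 9, B 9.
No province's allocation decreased.

none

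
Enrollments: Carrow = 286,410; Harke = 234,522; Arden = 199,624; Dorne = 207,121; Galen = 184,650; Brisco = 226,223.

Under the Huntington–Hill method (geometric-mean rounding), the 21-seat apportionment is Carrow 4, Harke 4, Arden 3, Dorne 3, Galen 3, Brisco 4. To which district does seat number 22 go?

Priority for the next seat is population ÷ (√(s·(s+1))).
Priorities: Carrow 64043.223, Harke 52440.713, Arden 57626.485, Dorne 59790.683, Galen 53303.864, Brisco 50585.001.
Highest priority: Carrow.

Carrow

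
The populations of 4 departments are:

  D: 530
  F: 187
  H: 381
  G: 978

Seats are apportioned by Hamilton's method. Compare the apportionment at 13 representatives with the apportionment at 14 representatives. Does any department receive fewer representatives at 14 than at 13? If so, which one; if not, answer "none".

H

At 13 seats: D 3, F 1, H 3, G 6.
At 14 seats: D 4, F 1, H 2, G 7.
H drops from 3 to 2.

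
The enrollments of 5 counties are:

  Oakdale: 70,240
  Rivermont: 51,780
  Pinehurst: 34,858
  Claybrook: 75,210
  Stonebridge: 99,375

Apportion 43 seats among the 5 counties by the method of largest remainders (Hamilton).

Total 331463; standard divisor 331463/43 ≈ 7708.442.
Standard quotas: Oakdale 9.1121, Rivermont 6.7173, Pinehurst 4.5221, Claybrook 9.7568, Stonebridge 12.8917.
Lower quotas: Oakdale 9, Rivermont 6, Pinehurst 4, Claybrook 9, Stonebridge 12 (sum 40, leaving 3 seats).
Remainders in descending order: Stonebridge 0.8917, Claybrook 0.7568, Rivermont 0.7173, Pinehurst 0.5221, Oakdale 0.1121.
The surplus seats go to Stonebridge, Claybrook, Rivermont.

Oakdale=9; Rivermont=7; Pinehurst=4; Claybrook=10; Stonebridge=13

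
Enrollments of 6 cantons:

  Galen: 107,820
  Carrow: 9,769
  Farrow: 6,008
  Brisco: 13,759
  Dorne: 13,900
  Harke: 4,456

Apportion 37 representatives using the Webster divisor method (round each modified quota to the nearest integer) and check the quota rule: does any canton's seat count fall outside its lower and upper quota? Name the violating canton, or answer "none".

Standard quotas: Galen 25.620, Carrow 2.321, Farrow 1.428, Brisco 3.269, Dorne 3.303, Harke 1.059.
Webster allocation: Galen 27, Carrow 2, Farrow 1, Brisco 3, Dorne 3, Harke 1.
Galen has quota 25.620 (lower 25, upper 26) but receives 27 — outside the quota interval.

Galen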